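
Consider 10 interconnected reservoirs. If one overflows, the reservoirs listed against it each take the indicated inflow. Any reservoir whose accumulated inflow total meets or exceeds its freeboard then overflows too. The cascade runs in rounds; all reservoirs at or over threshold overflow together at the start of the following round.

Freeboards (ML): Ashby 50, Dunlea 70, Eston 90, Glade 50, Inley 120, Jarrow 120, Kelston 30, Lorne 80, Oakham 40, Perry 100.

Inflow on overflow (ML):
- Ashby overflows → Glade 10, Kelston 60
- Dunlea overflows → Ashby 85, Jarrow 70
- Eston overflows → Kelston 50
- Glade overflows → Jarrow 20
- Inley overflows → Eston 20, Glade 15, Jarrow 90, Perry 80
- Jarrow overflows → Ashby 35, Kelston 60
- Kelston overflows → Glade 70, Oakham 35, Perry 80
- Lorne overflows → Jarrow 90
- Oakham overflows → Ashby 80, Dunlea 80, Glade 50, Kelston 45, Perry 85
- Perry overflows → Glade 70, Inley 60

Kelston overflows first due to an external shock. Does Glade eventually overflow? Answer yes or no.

Round 1 — Kelston overflows (initial).
  Glade: +70 → 70 ≥ 50
  Oakham: +35 → 35 < 40
  Perry: +80 → 80 < 100
Round 2 — Glade overflows.
  Jarrow: +20 → 20 < 120
No further overflows.

yes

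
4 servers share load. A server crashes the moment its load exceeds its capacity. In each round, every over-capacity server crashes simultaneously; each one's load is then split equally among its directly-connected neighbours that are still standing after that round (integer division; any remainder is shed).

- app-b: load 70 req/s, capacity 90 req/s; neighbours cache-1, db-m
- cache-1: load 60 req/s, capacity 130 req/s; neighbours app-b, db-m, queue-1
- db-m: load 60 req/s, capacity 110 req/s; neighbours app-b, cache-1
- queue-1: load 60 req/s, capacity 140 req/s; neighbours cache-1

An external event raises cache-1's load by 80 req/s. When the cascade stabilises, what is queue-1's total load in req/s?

Round 1 — cache-1 at 140 > 130. cache-1 crashes.
  cache-1 sheds 140 req/s to app-b, db-m, queue-1: 46 each (2 lost).
    app-b: 70+46 = 116 > 90
    db-m: 60+46 = 106 ≤ 110
    queue-1: 60+46 = 106 ≤ 140
Round 2 — app-b crashes.
  app-b sheds 116 req/s to db-m: 116 each.
    db-m: 106+116 = 222 > 110
Round 3 — db-m crashes.
  db-m sheds 222 req/s: no online neighbours, lost.
No further crashes.

106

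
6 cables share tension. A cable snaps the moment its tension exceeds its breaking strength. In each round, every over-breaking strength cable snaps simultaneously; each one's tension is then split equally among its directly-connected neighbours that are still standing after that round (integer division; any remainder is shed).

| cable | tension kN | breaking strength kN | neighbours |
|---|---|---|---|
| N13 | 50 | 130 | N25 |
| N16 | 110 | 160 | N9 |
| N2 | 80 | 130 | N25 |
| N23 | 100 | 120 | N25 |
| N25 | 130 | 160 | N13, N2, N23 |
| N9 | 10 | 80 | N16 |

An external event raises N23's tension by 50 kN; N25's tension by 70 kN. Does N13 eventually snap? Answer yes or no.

Round 1 — N23 at 150 > 120; N25 at 200 > 160. N23, N25 snap.
  N23 sheds 150 kN: no online neighbours, lost.
  N25 sheds 200 kN to N13, N2: 100 each.
    N13: 50+100 = 150 > 130
    N2: 80+100 = 180 > 130
Round 2 — N13, N2 snap.
  N13 sheds 150 kN: no online neighbours, lost.
  N2 sheds 180 kN: no online neighbours, lost.
No further breaks.

yes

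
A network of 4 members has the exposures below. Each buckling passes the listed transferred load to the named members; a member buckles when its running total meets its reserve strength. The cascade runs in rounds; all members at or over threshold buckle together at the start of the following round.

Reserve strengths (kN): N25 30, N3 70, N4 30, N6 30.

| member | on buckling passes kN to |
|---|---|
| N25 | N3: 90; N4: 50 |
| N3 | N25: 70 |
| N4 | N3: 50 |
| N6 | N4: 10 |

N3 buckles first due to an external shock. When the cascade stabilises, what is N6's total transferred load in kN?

0

Round 1 — N3 buckles (initial).
  N25: +70 → 70 ≥ 30
Round 2 — N25 buckles.
  N4: +50 → 50 ≥ 30
Round 3 — N4 buckles.
No further bucklings.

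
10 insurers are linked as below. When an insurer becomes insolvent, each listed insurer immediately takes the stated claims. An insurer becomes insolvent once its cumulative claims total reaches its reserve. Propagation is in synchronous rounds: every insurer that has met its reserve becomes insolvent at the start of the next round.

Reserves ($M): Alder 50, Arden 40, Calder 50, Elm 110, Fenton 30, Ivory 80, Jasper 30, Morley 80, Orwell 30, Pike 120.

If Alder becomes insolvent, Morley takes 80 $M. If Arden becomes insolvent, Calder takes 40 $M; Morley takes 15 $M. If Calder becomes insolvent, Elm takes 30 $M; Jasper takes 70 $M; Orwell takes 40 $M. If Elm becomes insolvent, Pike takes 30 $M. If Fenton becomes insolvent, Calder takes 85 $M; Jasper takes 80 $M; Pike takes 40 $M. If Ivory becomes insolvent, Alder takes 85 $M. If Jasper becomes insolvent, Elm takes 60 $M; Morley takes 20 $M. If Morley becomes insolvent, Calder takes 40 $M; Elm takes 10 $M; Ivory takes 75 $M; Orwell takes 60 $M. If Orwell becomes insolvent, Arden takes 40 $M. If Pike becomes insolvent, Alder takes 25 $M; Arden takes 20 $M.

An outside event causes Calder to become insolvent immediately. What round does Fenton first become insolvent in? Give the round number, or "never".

never

Round 1 — Calder becomes insolvent (initial).
  Elm: +30 → 30 < 110
  Jasper: +70 → 70 ≥ 30
  Orwell: +40 → 40 ≥ 30
Round 2 — Jasper, Orwell become insolvent.
  Arden: +40 → 40 ≥ 40
  Elm: +60 → 90 < 110
  Morley: +20 → 20 < 80
Round 3 — Arden becomes insolvent.
  Morley: +15 → 35 < 80
No further insolvencies.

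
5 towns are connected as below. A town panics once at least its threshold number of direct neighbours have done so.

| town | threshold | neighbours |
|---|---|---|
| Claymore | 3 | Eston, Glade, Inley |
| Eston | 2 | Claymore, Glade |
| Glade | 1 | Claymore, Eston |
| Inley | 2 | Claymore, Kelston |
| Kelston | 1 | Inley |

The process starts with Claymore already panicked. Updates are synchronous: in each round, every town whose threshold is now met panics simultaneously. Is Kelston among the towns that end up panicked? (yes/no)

no

Round 1 — Claymore panics (initial).
Round 2 — checking thresholds:
  Eston: 1 of 2 neighbours < 2, holds.
  Glade: 1 of 2 neighbours ≥ 1, panics.
  Inley: 1 of 2 neighbours < 2, holds.
Round 3 — checking thresholds:
  Eston: 2 of 2 neighbours ≥ 2, panics.
  Inley: 1 of 2 neighbours < 2, holds.
Round 4 — no new panics; cascade stops.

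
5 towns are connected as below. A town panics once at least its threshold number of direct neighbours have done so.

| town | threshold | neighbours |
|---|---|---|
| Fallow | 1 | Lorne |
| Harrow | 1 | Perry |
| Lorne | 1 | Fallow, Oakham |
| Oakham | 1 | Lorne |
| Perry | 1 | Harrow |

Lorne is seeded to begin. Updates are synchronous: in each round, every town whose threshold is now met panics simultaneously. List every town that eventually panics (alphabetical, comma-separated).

Round 1 — Lorne panics (initial).
Round 2 — checking thresholds:
  Fallow: 1 of 1 neighbours ≥ 1, panics.
  Oakham: 1 of 1 neighbours ≥ 1, panics.
Round 3 — no new panics; cascade stops.

Fallow, Lorne, Oakham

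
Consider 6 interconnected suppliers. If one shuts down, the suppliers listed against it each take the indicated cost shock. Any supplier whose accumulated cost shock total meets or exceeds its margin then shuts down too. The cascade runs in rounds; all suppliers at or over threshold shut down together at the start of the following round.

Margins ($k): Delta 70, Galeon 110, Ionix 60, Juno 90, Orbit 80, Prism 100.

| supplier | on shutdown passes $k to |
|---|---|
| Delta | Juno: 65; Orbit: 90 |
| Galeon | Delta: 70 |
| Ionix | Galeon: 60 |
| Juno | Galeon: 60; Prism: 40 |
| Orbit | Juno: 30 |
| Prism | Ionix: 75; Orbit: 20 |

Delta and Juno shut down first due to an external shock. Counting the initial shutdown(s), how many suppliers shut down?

Round 1 — Delta, Juno shut down (initial).
  Galeon: +60 → 60 < 110
  Orbit: +90 → 90 ≥ 80
  Prism: +40 → 40 < 100
Round 2 — Orbit shuts down.
No further shutdowns.

3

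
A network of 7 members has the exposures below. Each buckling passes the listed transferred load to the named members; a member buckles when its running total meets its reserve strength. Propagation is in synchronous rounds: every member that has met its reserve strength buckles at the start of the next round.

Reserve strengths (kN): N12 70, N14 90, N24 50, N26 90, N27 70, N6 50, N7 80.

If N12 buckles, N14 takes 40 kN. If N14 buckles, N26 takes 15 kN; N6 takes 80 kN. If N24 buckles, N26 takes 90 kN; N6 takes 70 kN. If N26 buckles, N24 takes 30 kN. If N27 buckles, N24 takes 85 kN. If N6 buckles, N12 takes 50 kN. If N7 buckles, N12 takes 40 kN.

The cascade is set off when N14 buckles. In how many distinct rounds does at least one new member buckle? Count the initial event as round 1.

2

Round 1 — N14 buckles (initial).
  N26: +15 → 15 < 90
  N6: +80 → 80 ≥ 50
Round 2 — N6 buckles.
  N12: +50 → 50 < 70
No further bucklings.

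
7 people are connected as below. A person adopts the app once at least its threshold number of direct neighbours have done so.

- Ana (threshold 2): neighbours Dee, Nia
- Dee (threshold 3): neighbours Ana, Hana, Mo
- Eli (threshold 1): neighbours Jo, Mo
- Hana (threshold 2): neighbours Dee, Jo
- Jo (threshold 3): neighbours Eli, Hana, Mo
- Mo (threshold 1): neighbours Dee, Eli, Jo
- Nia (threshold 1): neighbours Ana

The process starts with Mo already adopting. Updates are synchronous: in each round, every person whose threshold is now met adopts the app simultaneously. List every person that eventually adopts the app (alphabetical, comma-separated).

Round 1 — Mo adopts the app (initial).
Round 2 — checking thresholds:
  Dee: 1 of 3 neighbours < 3, holds.
  Eli: 1 of 2 neighbours ≥ 1, adopts the app.
  Jo: 1 of 3 neighbours < 3, holds.
Round 3 — no new adoptions; cascade stops.

Eli, Mo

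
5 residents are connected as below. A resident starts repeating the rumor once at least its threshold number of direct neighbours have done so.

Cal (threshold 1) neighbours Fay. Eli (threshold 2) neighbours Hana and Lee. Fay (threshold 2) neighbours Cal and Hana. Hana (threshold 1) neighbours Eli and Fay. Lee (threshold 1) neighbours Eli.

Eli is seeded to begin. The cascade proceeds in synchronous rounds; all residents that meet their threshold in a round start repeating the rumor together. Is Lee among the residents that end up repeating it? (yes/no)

yes

Round 1 — Eli starts repeating the rumor (initial).
Round 2 — checking thresholds:
  Hana: 1 of 2 neighbours ≥ 1, starts repeating the rumor.
  Lee: 1 of 1 neighbours ≥ 1, starts repeating the rumor.
Round 3 — no new spreads; cascade stops.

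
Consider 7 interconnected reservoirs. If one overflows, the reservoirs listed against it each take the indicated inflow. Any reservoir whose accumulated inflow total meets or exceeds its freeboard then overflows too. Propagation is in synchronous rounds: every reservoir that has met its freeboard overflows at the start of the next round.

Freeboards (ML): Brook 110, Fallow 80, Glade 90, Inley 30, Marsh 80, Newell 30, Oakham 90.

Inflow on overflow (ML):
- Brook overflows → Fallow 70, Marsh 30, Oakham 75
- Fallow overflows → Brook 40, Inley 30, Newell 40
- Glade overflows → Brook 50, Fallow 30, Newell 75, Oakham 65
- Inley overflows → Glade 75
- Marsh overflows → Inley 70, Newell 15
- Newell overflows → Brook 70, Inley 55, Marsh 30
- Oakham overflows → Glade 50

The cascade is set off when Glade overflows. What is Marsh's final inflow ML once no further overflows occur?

60

Round 1 — Glade overflows (initial).
  Brook: +50 → 50 < 110
  Fallow: +30 → 30 < 80
  Newell: +75 → 75 ≥ 30
  Oakham: +65 → 65 < 90
Round 2 — Newell overflows.
  Brook: +70 → 120 ≥ 110
  Inley: +55 → 55 ≥ 30
  Marsh: +30 → 30 < 80
Round 3 — Brook, Inley overflow.
  Fallow: +70 → 100 ≥ 80
  Marsh: +30 → 60 < 80
  Oakham: +75 → 140 ≥ 90
Round 4 — Fallow, Oakham overflow.
No further overflows.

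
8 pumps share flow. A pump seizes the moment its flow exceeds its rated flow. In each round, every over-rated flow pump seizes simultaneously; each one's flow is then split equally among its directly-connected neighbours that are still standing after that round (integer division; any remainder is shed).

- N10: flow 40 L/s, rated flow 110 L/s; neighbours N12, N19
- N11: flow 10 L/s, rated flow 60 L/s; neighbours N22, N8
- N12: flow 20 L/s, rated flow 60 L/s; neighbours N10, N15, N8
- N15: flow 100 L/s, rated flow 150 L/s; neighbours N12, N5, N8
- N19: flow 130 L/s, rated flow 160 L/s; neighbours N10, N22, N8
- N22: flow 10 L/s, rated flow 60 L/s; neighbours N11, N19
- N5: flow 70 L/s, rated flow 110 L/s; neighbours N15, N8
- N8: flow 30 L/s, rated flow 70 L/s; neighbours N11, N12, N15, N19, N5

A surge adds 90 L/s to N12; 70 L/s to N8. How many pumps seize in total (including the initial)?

Round 1 — N12 at 110 > 60; N8 at 100 > 70. N12, N8 seize.
  N12 sheds 110 L/s to N10, N15: 55 each.
    N10: 40+55 = 95 ≤ 110
    N15: 100+55 = 155 > 150
  N8 sheds 100 L/s to N11, N15, N19, N5: 25 each.
    N11: 10+25 = 35 ≤ 60
    N15: 155+25 = 180 > 150
    N19: 130+25 = 155 ≤ 160
    N5: 70+25 = 95 ≤ 110
Round 2 — N15 seizes.
  N15 sheds 180 L/s to N5: 180 each.
    N5: 95+180 = 275 > 110
Round 3 — N5 seizes.
  N5 sheds 275 L/s: no online neighbours, lost.
No further seizures.

4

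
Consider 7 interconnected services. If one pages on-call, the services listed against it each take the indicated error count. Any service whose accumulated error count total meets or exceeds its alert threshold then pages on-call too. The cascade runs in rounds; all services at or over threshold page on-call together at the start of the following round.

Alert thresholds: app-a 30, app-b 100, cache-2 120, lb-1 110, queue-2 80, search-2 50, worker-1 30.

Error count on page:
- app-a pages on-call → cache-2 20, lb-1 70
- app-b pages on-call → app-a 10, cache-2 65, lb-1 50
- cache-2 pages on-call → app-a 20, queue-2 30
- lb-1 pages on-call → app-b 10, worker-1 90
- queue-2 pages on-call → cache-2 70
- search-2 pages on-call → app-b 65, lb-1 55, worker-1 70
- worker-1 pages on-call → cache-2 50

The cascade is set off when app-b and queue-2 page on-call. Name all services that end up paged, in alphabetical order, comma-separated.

app-a, app-b, cache-2, lb-1, queue-2, worker-1

Round 1 — app-b, queue-2 page on-call (initial).
  app-a: +10 → 10 < 30
  cache-2: +65+70 → 135 ≥ 120
  lb-1: +50 → 50 < 110
Round 2 — cache-2 pages on-call.
  app-a: +20 → 30 ≥ 30
Round 3 — app-a pages on-call.
  lb-1: +70 → 120 ≥ 110
Round 4 — lb-1 pages on-call.
  worker-1: +90 → 90 ≥ 30
Round 5 — worker-1 pages on-call.
No further pages.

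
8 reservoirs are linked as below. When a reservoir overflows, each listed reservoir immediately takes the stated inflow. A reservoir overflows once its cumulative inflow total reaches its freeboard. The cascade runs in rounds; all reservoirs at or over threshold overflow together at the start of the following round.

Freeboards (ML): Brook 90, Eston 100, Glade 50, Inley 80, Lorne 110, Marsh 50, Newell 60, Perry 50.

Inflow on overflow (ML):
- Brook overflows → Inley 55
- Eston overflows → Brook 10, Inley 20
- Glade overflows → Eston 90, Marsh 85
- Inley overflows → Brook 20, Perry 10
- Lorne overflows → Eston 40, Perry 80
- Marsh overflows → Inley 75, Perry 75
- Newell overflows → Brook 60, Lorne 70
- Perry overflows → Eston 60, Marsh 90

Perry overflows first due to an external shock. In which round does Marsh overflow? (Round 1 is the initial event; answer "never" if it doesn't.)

2

Round 1 — Perry overflows (initial).
  Eston: +60 → 60 < 100
  Marsh: +90 → 90 ≥ 50
Round 2 — Marsh overflows.
  Inley: +75 → 75 < 80
No further overflows.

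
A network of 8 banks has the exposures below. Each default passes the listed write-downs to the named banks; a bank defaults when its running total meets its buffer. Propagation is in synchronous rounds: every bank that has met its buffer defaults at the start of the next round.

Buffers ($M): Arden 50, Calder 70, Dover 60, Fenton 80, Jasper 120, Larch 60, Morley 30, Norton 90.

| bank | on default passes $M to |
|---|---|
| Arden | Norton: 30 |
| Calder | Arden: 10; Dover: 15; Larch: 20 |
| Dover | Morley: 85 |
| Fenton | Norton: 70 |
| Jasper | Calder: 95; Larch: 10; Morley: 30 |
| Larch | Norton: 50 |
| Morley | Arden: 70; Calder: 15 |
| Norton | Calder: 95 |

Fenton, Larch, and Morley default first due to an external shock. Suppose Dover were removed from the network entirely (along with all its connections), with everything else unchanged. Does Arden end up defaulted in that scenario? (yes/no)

With Dover removed:
Round 1 — Fenton, Larch, Morley default (initial).
  Arden: +70 → 70 ≥ 50
  Calder: +15 → 15 < 70
  Norton: +70+50 → 120 ≥ 90
Round 2 — Arden, Norton default.
  Calder: +95 → 110 ≥ 70
Round 3 — Calder defaults.
No further defaults.

yes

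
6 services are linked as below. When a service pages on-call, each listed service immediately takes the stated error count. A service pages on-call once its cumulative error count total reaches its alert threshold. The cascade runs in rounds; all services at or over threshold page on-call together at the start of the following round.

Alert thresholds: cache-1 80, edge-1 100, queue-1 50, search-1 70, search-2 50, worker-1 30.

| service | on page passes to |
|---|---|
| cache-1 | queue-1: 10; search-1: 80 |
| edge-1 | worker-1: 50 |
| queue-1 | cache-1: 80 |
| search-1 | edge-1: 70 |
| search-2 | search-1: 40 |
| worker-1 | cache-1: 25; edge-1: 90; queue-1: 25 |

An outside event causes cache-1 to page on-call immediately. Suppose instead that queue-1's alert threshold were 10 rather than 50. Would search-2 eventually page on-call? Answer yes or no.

With queue-1's alert threshold at 10:
Round 1 — cache-1 pages on-call (initial).
  queue-1: +10 → 10 ≥ 10
  search-1: +80 → 80 ≥ 70
Round 2 — queue-1, search-1 page on-call.
  edge-1: +70 → 70 < 100
No further pages.

no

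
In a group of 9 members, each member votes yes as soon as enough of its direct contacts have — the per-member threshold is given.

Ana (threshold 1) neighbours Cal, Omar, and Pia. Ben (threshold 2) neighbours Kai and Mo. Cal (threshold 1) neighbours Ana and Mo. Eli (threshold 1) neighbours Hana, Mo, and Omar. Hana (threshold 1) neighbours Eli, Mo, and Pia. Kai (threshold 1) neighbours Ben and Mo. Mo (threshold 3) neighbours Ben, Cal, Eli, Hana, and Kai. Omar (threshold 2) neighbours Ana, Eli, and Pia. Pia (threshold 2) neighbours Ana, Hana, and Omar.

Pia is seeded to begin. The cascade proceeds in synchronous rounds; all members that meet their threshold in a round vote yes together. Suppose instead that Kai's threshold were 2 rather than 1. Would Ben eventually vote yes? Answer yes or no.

no

With Kai's threshold at 2:
Round 1 — Pia votes yes (initial).
Round 2 — checking thresholds:
  Ana: 1 of 3 neighbours ≥ 1, votes yes.
  Hana: 1 of 3 neighbours ≥ 1, votes yes.
  Omar: 1 of 3 neighbours < 2, below threshold.
Round 3 — checking thresholds:
  Cal: 1 of 2 neighbours ≥ 1, votes yes.
  Eli: 1 of 3 neighbours ≥ 1, votes yes.
  Mo: 1 of 5 neighbours < 3, below threshold.
  Omar: 2 of 3 neighbours ≥ 2, votes yes.
Round 4 — checking thresholds:
  Mo: 3 of 5 neighbours ≥ 3, votes yes.
Round 5 — no new yes votes; cascade stops.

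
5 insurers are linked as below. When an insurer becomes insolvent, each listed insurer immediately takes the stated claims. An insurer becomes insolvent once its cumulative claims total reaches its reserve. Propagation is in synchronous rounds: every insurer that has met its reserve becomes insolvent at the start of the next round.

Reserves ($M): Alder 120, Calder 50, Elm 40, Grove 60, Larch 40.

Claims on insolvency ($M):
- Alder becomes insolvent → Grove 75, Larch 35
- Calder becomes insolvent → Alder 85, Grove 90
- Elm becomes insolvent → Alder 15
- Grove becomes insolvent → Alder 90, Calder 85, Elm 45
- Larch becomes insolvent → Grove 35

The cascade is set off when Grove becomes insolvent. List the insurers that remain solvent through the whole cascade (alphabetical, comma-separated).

Round 1 — Grove becomes insolvent (initial).
  Alder: +90 → 90 < 120
  Calder: +85 → 85 ≥ 50
  Elm: +45 → 45 ≥ 40
Round 2 — Calder, Elm become insolvent.
  Alder: +85+15 → 190 ≥ 120
Round 3 — Alder becomes insolvent.
  Larch: +35 → 35 < 40
No further insolvencies.

Larch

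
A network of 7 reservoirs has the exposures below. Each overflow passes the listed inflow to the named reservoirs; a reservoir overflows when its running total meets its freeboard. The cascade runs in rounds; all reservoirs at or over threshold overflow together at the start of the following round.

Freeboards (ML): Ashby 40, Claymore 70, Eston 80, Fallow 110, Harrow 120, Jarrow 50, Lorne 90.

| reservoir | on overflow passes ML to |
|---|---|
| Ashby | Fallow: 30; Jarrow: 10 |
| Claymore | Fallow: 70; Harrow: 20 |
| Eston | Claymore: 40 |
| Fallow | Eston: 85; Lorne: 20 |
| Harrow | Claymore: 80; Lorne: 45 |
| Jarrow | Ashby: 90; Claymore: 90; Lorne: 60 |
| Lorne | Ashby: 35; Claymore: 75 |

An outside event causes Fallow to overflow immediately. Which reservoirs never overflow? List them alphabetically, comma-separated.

Ashby, Claymore, Harrow, Jarrow, Lorne

Round 1 — Fallow overflows (initial).
  Eston: +85 → 85 ≥ 80
  Lorne: +20 → 20 < 90
Round 2 — Eston overflows.
  Claymore: +40 → 40 < 70
No further overflows.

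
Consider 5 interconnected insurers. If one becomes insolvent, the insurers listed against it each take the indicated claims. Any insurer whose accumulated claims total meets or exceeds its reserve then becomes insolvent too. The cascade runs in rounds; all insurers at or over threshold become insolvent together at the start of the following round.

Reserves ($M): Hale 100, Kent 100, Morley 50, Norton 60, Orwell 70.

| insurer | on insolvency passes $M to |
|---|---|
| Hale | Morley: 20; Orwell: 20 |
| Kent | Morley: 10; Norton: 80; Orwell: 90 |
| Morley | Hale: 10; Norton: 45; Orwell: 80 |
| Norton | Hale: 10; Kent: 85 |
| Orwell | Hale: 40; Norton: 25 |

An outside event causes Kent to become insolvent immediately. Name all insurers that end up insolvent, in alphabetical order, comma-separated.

Round 1 — Kent becomes insolvent (initial).
  Morley: +10 → 10 < 50
  Norton: +80 → 80 ≥ 60
  Orwell: +90 → 90 ≥ 70
Round 2 — Norton, Orwell become insolvent.
  Hale: +10+40 → 50 < 100
No further insolvencies.

Kent, Norton, Orwell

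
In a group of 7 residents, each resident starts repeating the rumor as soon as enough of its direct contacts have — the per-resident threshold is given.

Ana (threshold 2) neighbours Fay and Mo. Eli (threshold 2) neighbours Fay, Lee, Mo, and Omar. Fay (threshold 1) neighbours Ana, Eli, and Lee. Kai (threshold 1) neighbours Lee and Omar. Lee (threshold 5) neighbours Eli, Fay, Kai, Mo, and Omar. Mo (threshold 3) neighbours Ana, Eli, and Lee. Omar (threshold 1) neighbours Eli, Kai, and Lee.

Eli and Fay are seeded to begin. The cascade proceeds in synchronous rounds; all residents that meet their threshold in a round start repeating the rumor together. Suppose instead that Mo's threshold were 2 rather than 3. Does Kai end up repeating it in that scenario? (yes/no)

yes

With Mo's threshold at 2:
Round 1 — Eli, Fay start repeating the rumor (initial).
Round 2 — checking thresholds:
  Ana: 1 of 2 neighbours < 2, holds.
  Lee: 2 of 5 neighbours < 5, holds.
  Mo: 1 of 3 neighbours < 2, holds.
  Omar: 1 of 3 neighbours ≥ 1, starts repeating the rumor.
Round 3 — checking thresholds:
  Ana: 1 of 2 neighbours < 2, holds.
  Kai: 1 of 2 neighbours ≥ 1, starts repeating the rumor.
  Lee: 3 of 5 neighbours < 5, holds.
  Mo: 1 of 3 neighbours < 2, holds.
Round 4 — no new spreads; cascade stops.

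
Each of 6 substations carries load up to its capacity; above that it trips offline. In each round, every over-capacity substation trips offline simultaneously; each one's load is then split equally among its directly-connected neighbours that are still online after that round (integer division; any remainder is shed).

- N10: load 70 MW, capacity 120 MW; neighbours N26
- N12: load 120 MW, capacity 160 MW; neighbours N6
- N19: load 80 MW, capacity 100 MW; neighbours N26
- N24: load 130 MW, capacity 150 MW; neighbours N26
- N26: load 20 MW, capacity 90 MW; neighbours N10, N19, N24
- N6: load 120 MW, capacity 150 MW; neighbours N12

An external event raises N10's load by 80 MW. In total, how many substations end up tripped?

4

Round 1 — N10 at 150 > 120. N10 trips offline.
  N10 sheds 150 MW to N26: 150 each.
    N26: 20+150 = 170 > 90
Round 2 — N26 trips offline.
  N26 sheds 170 MW to N19, N24: 85 each.
    N19: 80+85 = 165 > 100
    N24: 130+85 = 215 > 150
Round 3 — N19, N24 trip offline.
  N19 sheds 165 MW: no online neighbours, lost.
  N24 sheds 215 MW: no online neighbours, lost.
No further trips.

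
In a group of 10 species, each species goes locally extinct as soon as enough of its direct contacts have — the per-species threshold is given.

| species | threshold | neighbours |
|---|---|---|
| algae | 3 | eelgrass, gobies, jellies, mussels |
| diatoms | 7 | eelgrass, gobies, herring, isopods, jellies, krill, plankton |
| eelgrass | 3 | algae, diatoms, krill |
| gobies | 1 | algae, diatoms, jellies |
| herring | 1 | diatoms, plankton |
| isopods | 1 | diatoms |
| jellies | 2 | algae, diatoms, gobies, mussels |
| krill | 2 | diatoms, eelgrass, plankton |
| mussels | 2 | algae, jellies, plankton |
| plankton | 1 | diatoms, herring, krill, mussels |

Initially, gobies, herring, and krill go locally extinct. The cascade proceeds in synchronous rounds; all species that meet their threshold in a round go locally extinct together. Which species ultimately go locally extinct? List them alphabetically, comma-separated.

gobies, herring, krill, plankton

Round 1 — gobies, herring, krill go locally extinct (initial).
Round 2 — checking thresholds:
  algae: 1 of 4 neighbours < 3, below threshold.
  diatoms: 3 of 7 neighbours < 7, below threshold.
  eelgrass: 1 of 3 neighbours < 3, below threshold.
  jellies: 1 of 4 neighbours < 2, below threshold.
  plankton: 2 of 4 neighbours ≥ 1, goes locally extinct.
Round 3 — no new extinctions; cascade stops.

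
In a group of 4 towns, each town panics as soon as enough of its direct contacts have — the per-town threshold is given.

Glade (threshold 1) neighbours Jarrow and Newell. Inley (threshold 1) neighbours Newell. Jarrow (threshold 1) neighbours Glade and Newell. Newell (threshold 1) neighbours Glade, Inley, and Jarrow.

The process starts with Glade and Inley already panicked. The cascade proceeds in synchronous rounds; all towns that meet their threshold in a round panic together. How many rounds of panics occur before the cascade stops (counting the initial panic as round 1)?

2

Round 1 — Glade, Inley panic (initial).
Round 2 — checking thresholds:
  Jarrow: 1 of 2 neighbours ≥ 1, panics.
  Newell: 2 of 3 neighbours ≥ 1, panics.
Round 3 — no new panics; cascade stops.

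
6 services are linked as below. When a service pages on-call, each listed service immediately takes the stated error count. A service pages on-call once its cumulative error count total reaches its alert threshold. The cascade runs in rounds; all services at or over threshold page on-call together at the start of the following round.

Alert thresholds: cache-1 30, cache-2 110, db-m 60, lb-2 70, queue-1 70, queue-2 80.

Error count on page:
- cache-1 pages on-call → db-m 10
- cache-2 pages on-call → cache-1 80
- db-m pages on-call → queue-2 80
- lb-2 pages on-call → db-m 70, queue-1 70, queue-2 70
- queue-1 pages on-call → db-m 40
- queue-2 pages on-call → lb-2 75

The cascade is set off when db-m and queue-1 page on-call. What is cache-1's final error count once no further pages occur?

0

Round 1 — db-m, queue-1 page on-call (initial).
  queue-2: +80 → 80 ≥ 80
Round 2 — queue-2 pages on-call.
  lb-2: +75 → 75 ≥ 70
Round 3 — lb-2 pages on-call.
No further pages.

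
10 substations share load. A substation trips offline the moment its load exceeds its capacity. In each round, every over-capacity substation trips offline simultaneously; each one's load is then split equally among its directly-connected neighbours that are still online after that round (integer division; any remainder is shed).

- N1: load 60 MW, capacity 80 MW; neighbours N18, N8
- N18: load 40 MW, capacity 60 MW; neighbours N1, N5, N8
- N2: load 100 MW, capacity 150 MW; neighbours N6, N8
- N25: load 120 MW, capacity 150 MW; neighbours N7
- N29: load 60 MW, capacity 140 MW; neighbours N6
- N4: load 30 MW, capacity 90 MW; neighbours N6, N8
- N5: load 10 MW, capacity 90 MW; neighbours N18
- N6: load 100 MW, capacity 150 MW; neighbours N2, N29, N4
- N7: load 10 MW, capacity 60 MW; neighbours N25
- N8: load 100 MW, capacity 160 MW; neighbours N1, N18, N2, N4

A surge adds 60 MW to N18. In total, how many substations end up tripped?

Round 1 — N18 at 100 > 60. N18 trips offline.
  N18 sheds 100 MW to N1, N5, N8: 33 each (1 lost).
    N1: 60+33 = 93 > 80
    N5: 10+33 = 43 ≤ 90
    N8: 100+33 = 133 ≤ 160
Round 2 — N1 trips offline.
  N1 sheds 93 MW to N8: 93 each.
    N8: 133+93 = 226 > 160
Round 3 — N8 trips offline.
  N8 sheds 226 MW to N2, N4: 113 each.
    N2: 100+113 = 213 > 150
    N4: 30+113 = 143 > 90
Round 4 — N2, N4 trip offline.
  N2 sheds 213 MW to N6: 213 each.
    N6: 100+213 = 313 > 150
  N4 sheds 143 MW to N6: 143 each.
    N6: 313+143 = 456 > 150
Round 5 — N6 trips offline.
  N6 sheds 456 MW to N29: 456 each.
    N29: 60+456 = 516 > 140
Round 6 — N29 trips offline.
  N29 sheds 516 MW: no online neighbours, lost.
No further trips.

7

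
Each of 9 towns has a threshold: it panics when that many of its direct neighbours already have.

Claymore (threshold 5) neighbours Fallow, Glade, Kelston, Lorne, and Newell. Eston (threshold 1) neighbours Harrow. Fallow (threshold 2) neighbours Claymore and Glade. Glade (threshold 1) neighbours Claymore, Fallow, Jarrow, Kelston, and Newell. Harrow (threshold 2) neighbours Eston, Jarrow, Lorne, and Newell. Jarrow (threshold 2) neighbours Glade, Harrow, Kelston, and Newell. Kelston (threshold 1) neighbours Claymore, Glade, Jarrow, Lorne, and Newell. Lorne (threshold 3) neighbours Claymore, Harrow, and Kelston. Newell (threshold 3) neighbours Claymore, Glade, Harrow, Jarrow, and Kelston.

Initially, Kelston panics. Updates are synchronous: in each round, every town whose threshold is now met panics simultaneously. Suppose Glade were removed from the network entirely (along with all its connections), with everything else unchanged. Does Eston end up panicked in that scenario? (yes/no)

With Glade removed:
Round 1 — Kelston panics (initial).
Round 2 — no new panics; cascade stops.

no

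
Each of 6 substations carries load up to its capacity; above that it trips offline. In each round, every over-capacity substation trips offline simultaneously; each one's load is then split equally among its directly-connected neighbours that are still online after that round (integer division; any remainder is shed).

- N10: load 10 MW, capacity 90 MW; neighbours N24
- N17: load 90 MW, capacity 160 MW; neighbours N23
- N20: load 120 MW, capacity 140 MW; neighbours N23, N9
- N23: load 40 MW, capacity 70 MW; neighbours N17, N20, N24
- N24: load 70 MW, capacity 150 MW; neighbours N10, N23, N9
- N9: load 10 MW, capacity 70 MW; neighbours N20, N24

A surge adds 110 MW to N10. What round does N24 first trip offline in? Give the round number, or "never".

Round 1 — N10 at 120 > 90. N10 trips offline.
  N10 sheds 120 MW to N24: 120 each.
    N24: 70+120 = 190 > 150
Round 2 — N24 trips offline.
  N24 sheds 190 MW to N23, N9: 95 each.
    N23: 40+95 = 135 > 70
    N9: 10+95 = 105 > 70
Round 3 — N23, N9 trip offline.
  N23 sheds 135 MW to N17, N20: 67 each (1 lost).
    N17: 90+67 = 157 ≤ 160
    N20: 120+67 = 187 > 140
  N9 sheds 105 MW to N20: 105 each.
    N20: 187+105 = 292 > 140
Round 4 — N20 trips offline.
  N20 sheds 292 MW: no online neighbours, lost.
No further trips.

2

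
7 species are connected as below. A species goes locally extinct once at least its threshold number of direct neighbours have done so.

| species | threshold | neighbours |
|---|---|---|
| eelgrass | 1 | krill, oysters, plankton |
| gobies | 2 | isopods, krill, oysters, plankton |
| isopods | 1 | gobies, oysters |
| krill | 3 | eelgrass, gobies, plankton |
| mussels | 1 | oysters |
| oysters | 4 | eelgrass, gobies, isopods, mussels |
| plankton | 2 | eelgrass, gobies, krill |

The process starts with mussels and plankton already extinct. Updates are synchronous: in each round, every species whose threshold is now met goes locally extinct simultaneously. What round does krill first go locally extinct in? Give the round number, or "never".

never

Round 1 — mussels, plankton go locally extinct (initial).
Round 2 — checking thresholds:
  eelgrass: 1 of 3 neighbours ≥ 1, goes locally extinct.
  gobies: 1 of 4 neighbours < 2, not yet.
  krill: 1 of 3 neighbours < 3, not yet.
  oysters: 1 of 4 neighbours < 4, not yet.
Round 3 — no new extinctions; cascade stops.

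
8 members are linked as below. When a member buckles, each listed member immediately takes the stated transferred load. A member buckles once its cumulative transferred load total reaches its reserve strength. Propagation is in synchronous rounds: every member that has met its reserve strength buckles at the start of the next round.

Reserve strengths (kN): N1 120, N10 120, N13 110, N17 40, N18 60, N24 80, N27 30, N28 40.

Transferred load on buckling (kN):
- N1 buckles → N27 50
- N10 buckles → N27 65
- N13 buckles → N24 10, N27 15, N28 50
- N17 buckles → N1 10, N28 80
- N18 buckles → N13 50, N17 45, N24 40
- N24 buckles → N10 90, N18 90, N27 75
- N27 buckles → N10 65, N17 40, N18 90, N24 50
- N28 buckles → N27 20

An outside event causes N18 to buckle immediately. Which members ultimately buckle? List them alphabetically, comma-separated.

Round 1 — N18 buckles (initial).
  N13: +50 → 50 < 110
  N17: +45 → 45 ≥ 40
  N24: +40 → 40 < 80
Round 2 — N17 buckles.
  N1: +10 → 10 < 120
  N28: +80 → 80 ≥ 40
Round 3 — N28 buckles.
  N27: +20 → 20 < 30
No further bucklings.

N17, N18, N28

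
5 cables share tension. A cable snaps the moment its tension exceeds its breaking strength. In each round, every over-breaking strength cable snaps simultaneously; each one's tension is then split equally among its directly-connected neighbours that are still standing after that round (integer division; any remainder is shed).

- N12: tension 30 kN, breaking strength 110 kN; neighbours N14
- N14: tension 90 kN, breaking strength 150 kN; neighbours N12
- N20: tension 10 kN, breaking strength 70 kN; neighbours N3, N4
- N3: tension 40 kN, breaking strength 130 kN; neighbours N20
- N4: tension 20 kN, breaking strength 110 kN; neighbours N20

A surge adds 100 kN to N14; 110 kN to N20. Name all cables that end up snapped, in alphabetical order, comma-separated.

Round 1 — N14 at 190 > 150; N20 at 120 > 70. N14, N20 snap.
  N14 sheds 190 kN to N12: 190 each.
    N12: 30+190 = 220 > 110
  N20 sheds 120 kN to N3, N4: 60 each.
    N3: 40+60 = 100 ≤ 130
    N4: 20+60 = 80 ≤ 110
Round 2 — N12 snaps.
  N12 sheds 220 kN: no online neighbours, lost.
No further breaks.

N12, N14, N20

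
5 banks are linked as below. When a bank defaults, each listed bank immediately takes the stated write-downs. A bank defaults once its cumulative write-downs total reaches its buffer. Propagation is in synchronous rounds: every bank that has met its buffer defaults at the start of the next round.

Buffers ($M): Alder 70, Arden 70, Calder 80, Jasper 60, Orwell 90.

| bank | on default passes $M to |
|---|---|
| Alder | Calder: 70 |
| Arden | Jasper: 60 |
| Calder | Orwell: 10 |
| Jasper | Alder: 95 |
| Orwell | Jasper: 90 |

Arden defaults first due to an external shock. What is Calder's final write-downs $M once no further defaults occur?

Round 1 — Arden defaults (initial).
  Jasper: +60 → 60 ≥ 60
Round 2 — Jasper defaults.
  Alder: +95 → 95 ≥ 70
Round 3 — Alder defaults.
  Calder: +70 → 70 < 80
No further defaults.

70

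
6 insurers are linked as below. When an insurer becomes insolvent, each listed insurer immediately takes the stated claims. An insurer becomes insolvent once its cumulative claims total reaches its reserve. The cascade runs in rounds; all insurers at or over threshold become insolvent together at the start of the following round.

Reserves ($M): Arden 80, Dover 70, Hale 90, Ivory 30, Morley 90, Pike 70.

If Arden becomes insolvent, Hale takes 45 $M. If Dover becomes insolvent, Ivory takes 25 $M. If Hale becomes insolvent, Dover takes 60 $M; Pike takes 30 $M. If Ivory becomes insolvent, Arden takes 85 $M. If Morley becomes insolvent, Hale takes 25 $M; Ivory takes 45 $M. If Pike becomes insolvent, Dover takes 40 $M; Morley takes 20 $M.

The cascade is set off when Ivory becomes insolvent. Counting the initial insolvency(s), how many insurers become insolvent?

2

Round 1 — Ivory becomes insolvent (initial).
  Arden: +85 → 85 ≥ 80
Round 2 — Arden becomes insolvent.
  Hale: +45 → 45 < 90
No further insolvencies.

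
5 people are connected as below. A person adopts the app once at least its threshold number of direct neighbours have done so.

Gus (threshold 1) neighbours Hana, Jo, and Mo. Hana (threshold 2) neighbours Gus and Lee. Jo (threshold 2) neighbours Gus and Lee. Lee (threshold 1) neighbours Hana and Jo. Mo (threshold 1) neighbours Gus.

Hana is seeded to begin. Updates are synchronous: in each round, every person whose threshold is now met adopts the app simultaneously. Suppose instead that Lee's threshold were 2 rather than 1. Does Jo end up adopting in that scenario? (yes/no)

no

With Lee's threshold at 2:
Round 1 — Hana adopts the app (initial).
Round 2 — checking thresholds:
  Gus: 1 of 3 neighbours ≥ 1, adopts the app.
  Lee: 1 of 2 neighbours < 2, holds.
Round 3 — checking thresholds:
  Jo: 1 of 2 neighbours < 2, holds.
  Lee: 1 of 2 neighbours < 2, holds.
  Mo: 1 of 1 neighbours ≥ 1, adopts the app.
Round 4 — no new adoptions; cascade stops.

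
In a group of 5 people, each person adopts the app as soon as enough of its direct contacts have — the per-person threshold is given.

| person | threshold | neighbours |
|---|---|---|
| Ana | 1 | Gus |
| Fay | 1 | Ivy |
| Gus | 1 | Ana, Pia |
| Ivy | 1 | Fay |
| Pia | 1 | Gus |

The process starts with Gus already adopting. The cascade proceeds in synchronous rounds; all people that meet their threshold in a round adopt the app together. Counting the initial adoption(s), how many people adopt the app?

3

Round 1 — Gus adopts the app (initial).
Round 2 — checking thresholds:
  Ana: 1 of 1 neighbours ≥ 1, adopts the app.
  Pia: 1 of 1 neighbours ≥ 1, adopts the app.
Round 3 — no new adoptions; cascade stops.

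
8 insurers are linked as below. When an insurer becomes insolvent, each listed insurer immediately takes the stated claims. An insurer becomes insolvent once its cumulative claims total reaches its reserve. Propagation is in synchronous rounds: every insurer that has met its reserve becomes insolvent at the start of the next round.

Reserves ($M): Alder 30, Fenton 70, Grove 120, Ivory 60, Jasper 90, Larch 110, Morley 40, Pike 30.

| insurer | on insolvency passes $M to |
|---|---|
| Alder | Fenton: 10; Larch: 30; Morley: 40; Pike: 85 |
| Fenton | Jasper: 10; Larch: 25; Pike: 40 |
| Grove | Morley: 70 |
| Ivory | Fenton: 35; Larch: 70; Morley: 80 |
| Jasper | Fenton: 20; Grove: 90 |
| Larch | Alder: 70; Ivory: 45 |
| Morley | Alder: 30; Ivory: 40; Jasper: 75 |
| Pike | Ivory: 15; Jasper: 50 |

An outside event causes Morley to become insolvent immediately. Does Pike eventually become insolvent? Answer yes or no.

Round 1 — Morley becomes insolvent (initial).
  Alder: +30 → 30 ≥ 30
  Ivory: +40 → 40 < 60
  Jasper: +75 → 75 < 90
Round 2 — Alder becomes insolvent.
  Fenton: +10 → 10 < 70
  Larch: +30 → 30 < 110
  Pike: +85 → 85 ≥ 30
Round 3 — Pike becomes insolvent.
  Ivory: +15 → 55 < 60
  Jasper: +50 → 125 ≥ 90
Round 4 — Jasper becomes insolvent.
  Fenton: +20 → 30 < 70
  Grove: +90 → 90 < 120
No further insolvencies.

yes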